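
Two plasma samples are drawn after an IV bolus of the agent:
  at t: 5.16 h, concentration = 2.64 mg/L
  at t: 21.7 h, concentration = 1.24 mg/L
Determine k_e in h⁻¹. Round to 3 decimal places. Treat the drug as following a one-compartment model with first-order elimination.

k = ln(C₁/C₂) / (t₂ − t₁) = ln(2.64/1.24) / (21.7 − 5.16)
  = 0.7557 / 16.54 = 0.04569 h⁻¹

0.046 h⁻¹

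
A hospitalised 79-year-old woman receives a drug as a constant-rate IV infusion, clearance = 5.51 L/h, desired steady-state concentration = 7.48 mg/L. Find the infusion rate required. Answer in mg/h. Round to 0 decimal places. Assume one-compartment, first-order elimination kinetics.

At steady state, infusion rate R₀ = Css × CL = 7.48 × 5.510 = 41.21 mg/h

41 mg/h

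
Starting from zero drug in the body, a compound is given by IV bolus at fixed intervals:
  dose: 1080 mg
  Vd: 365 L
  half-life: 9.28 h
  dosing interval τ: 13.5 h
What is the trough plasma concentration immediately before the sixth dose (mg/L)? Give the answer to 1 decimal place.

C₀ per dose = Dose / Vd = 1080 / 365 = 2.959 mg/L
k = ln2 / t½ = 0.693147 / 9.28 = 0.07469 h⁻¹
Fraction remaining after one interval: r = e^(−kτ) = e^(−0.07469 × 13.5) = 0.3648
Before dose 6, 5 doses have been given (aged 1τ, 2τ, 3τ, 4τ, 5τ).
C_trough = C₀ × (r + r² + … + r^5) = C₀ × r(1−r^5)/(1−r)
        = 2.959 × 0.3648 × (1 − 0.006461) / (1 − 0.3648) = 1.688 mg/L

1.7 mg/L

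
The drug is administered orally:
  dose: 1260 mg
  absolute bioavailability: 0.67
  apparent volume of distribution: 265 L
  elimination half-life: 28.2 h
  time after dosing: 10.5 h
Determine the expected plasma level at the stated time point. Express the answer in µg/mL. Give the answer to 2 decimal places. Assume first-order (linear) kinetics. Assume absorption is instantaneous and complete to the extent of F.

Amount reaching circulation = F × Dose = 0.67 × 1260 = 844.2 mg
C₀ = F·Dose / Vd = 844.2 / 265 = 3.186 mg/L
k = ln2 / t½ = 0.693147 / 28.2 = 0.02458 h⁻¹
C = C₀ · e^(−k·t) = 3.186 × e^(−0.02458 × 10.5)
  = 3.186 × 0.7725 = 2.461 mg/L
(2.461 mg/L = 2.461 µg/mL)

2.46 µg/mL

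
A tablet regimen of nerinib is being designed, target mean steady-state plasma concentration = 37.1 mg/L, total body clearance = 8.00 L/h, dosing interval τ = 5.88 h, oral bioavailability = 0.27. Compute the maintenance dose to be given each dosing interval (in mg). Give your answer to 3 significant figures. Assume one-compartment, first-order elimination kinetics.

At steady state, F × (Dose/τ) = Css × CL.
Dose = Css × CL × τ / F = 37.1 × 8.000 × 5.88 / 0.27 = 6464 mg

6460 mg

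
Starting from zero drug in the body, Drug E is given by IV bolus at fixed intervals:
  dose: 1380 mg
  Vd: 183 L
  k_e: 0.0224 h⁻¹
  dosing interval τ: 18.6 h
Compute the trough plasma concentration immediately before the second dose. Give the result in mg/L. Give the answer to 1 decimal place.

5.0 mg/L

C₀ per dose = Dose / Vd = 1380 / 183 = 7.541 mg/L
Fraction remaining after one interval: r = e^(−kτ) = e^(−0.02240 × 18.6) = 0.6593
Before dose 2, 1 dose has been given (aged 1τ).
C_trough = C₀ × r = 7.541 × 0.6593 = 4.972 mg/L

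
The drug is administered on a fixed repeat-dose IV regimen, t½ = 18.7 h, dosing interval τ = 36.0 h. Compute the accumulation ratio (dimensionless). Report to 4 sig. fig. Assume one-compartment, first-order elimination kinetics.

k = ln2 / t½ = 0.693147 / 18.7 = 0.03707 h⁻¹
e^(−kτ) = e^(−0.03707 × 36.0) = 0.2633
Accumulation ratio R = 1 / (1 − e^(−kτ)) = 1 / (1 − 0.2633) = 1.357

1.357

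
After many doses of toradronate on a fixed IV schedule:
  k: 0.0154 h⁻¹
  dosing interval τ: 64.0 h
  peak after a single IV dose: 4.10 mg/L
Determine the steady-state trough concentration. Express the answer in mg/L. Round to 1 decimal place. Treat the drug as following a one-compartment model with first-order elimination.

e^(−kτ) = e^(−0.01540 × 64.0) = 0.3732
Accumulation ratio R = 1 / (1 − e^(−kτ)) = 1 / (1 − 0.3732) = 1.595
Steady-state trough = C₀ × R × e^(−kτ) = 4.10 × 1.595 × 0.3732 = 2.441 mg/L

2.4 mg/L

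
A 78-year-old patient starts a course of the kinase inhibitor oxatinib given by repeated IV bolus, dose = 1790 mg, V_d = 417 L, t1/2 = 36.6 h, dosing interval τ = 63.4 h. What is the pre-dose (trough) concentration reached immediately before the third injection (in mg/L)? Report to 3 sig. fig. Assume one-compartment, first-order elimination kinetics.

1.68 mg/L

C₀ per dose = Dose / Vd = 1790 / 417 = 4.293 mg/L
k = ln2 / t½ = 0.693147 / 36.6 = 0.01894 h⁻¹
Fraction remaining after one interval: r = e^(−kτ) = e^(−0.01894 × 63.4) = 0.3010
Before dose 3, 2 doses have been given (aged 1τ, 2τ).
C_trough = C₀ × (r + r²) = 4.293 × (0.3010 + 0.09060) = 1.681 mg/L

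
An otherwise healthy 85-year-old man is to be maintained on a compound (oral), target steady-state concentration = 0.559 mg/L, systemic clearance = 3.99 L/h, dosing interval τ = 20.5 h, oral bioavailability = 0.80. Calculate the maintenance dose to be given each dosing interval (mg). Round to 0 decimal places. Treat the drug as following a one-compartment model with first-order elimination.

57 mg

At steady state, F × (Dose/τ) = Css × CL.
Dose = Css × CL × τ / F = 0.559 × 3.990 × 20.5 / 0.80 = 57.15 mg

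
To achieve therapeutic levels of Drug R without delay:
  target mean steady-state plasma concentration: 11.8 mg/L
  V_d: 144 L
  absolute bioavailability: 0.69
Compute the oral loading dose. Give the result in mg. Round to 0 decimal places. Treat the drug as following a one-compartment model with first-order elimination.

2463 mg

LD = Css × Vd / F = 11.8 × 144 / 0.69 = 2463 mg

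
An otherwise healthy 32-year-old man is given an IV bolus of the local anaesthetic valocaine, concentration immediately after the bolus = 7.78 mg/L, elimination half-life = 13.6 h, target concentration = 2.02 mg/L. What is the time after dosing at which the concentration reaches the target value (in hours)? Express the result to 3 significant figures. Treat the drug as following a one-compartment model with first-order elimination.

k = ln2 / t½ = 0.693147 / 13.6 = 0.05097 h⁻¹
t = ln(C₀ / C) / k = ln(7.780 / 2.02) / 0.05097
  = ln(3.851) / 0.05097 = 1.348 / 0.05097 = 26.45 h

26.5 h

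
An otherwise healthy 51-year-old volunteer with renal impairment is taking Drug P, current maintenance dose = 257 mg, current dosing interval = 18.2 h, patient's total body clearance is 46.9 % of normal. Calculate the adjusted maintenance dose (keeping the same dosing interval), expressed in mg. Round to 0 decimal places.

121 mg

To keep the same average steady-state level, dosing rate must scale with clearance.
CL ratio = 46.9 / 100 = 0.4690
New dose (same interval) = 257 × 0.4690 = 120.5 mg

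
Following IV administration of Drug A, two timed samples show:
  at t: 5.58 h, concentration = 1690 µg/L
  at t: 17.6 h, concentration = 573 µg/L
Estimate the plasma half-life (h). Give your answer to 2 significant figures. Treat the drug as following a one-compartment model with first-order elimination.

7.7 h

k = ln(C₁/C₂) / (t₂ − t₁) = ln(1690/573) / (17.6 − 5.58)
  = 1.082 / 12.02 = 0.09002 h⁻¹
t½ = ln2 / k = 0.693147 / 0.09002 = 7.700 h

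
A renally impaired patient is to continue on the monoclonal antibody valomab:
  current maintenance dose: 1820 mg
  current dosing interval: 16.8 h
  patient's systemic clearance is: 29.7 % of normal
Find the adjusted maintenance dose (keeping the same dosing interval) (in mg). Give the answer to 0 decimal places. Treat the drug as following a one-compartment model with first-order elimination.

To keep the same average steady-state level, dosing rate must scale with clearance.
CL ratio = 29.7 / 100 = 0.2970
New dose (same interval) = 1820 × 0.2970 = 540.5 mg

541 mg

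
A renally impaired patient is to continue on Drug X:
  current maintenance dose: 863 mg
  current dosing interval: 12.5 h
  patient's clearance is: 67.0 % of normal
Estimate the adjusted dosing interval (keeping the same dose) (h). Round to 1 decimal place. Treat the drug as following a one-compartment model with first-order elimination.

18.7 h

To keep the same average steady-state level, dosing rate must scale with clearance.
CL ratio = 67.0 / 100 = 0.6700
New interval (same dose) = 12.5 / 0.6700 = 18.66 h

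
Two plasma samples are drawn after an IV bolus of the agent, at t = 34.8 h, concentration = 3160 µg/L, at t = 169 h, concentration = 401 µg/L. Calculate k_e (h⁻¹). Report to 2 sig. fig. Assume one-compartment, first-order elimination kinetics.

0.015 h⁻¹

k = ln(C₁/C₂) / (t₂ − t₁) = ln(3160/401) / (169 − 34.8)
  = 2.064 / 134.2 = 0.01538 h⁻¹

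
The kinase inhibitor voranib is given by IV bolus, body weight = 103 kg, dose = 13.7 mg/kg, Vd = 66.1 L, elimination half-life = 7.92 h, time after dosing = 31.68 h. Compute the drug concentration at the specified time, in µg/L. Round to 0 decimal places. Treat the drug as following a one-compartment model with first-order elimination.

1334 µg/L

Total dose = 13.7 × 103 = 1411 mg
C₀ = Dose / Vd = 1411 / 66.1 = 21.35 mg/L
k = ln2 / t½ = 0.693147 / 7.92 = 0.08752 h⁻¹
t / t½ = 31.68 / 7.92 = 4 half-lives
C = C₀ × (1/2)^4 = 21.35 × 0.06250 = 1.334 mg/L
Convert: 1.334 mg/L × 1000 = 1334 µg/L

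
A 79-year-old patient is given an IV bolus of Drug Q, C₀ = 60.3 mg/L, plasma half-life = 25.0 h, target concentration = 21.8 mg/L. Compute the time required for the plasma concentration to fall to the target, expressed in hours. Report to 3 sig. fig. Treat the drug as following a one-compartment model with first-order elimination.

k = ln2 / t½ = 0.693147 / 25.0 = 0.02773 h⁻¹
t = ln(C₀ / C) / k = ln(60.30 / 21.8) / 0.02773
  = ln(2.766) / 0.02773 = 1.017 / 0.02773 = 36.68 h

36.7 h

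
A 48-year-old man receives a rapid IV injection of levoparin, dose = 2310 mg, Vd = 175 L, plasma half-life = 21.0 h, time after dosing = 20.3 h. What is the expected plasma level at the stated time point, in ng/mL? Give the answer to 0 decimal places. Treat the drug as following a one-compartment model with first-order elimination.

C₀ = Dose / Vd = 2310 / 175 = 13.20 mg/L
k = ln2 / t½ = 0.693147 / 21.0 = 0.03301 h⁻¹
C = C₀ · e^(−k·t) = 13.20 × e^(−0.03301 × 20.3)
  = 13.20 × 0.5117 = 6.754 mg/L
Convert: 6.754 mg/L × 1000 = 6754 ng/mL

6754 ng/mL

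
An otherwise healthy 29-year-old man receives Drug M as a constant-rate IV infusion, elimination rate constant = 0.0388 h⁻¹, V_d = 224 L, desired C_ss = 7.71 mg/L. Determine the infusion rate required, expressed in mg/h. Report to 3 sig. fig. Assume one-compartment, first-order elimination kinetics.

67.0 mg/h

CL = k × Vd = 0.03880 × 224 = 8.691 L/h
At steady state, infusion rate R₀ = Css × CL = 7.71 × 8.691 = 67.01 mg/h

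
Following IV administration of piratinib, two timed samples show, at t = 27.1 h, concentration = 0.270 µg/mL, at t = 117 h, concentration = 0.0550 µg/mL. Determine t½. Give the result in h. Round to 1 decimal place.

k = ln(C₁/C₂) / (t₂ − t₁) = ln(0.270/0.0550) / (117 − 27.1)
  = 1.591 / 89.90 = 0.01770 h⁻¹
t½ = ln2 / k = 0.693147 / 0.01770 = 39.16 h

39.2 h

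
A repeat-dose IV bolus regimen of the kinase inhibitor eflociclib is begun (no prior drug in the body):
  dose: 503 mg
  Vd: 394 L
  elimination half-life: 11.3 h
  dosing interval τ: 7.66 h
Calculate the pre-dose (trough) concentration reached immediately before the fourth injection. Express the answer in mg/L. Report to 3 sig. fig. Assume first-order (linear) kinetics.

C₀ per dose = Dose / Vd = 503 / 394 = 1.277 mg/L
k = ln2 / t½ = 0.693147 / 11.3 = 0.06134 h⁻¹
Fraction remaining after one interval: r = e^(−kτ) = e^(−0.06134 × 7.66) = 0.6251
Before dose 4, 3 doses have been given (aged 1τ, 2τ, 3τ).
C_trough = C₀ × (r + r² + … + r^3) = C₀ × r(1−r^3)/(1−r)
        = 1.277 × 0.6251 × (1 − 0.2443) / (1 − 0.6251) = 1.609 mg/L

1.61 mg/L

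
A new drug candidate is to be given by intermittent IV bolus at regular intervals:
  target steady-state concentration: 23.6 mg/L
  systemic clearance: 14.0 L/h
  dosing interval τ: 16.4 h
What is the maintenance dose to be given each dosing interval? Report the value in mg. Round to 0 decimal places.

At steady state, Dose/τ = Css × CL.
Dose = Css × CL × τ = 23.6 × 14.00 × 16.4 = 5419 mg

5419 mg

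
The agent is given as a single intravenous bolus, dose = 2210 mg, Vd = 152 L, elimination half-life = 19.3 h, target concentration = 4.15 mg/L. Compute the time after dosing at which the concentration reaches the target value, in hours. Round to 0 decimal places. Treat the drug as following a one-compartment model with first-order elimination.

35 h

C₀ = Dose / Vd = 2210 / 152 = 14.54 mg/L
k = ln2 / t½ = 0.693147 / 19.3 = 0.03591 h⁻¹
t = ln(C₀ / C) / k = ln(14.54 / 4.15) / 0.03591
  = ln(3.504) / 0.03591 = 1.254 / 0.03591 = 34.92 h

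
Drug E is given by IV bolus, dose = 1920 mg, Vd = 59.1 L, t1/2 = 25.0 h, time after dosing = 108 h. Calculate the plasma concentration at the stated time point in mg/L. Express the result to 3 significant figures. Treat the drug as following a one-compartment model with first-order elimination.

C₀ = Dose / Vd = 1920 / 59.1 = 32.49 mg/L
k = ln2 / t½ = 0.693147 / 25.0 = 0.02773 h⁻¹
C = C₀ · e^(−k·t) = 32.49 × e^(−0.02773 × 108)
  = 32.49 × 0.05004 = 1.626 mg/L

1.63 mg/L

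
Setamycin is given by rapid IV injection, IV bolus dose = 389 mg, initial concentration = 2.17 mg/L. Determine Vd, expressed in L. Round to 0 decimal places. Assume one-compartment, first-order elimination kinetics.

Vd = Dose / C₀ = 389.0 / 2.17 = 179.3 L

179 L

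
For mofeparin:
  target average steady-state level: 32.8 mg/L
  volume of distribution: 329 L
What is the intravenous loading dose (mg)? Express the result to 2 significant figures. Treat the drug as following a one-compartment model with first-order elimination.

11000 mg

LD = Css × Vd = 32.8 × 329 = 10790 mg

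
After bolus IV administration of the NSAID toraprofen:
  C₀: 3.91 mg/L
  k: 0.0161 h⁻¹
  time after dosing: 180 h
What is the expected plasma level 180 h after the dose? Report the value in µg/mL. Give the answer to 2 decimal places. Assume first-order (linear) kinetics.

C = C₀ · e^(−k·t) = 3.910 × e^(−0.01610 × 180)
  = 3.910 × 0.05513 = 0.2156 mg/L
(0.2156 mg/L = 0.2156 µg/mL)

0.22 µg/mL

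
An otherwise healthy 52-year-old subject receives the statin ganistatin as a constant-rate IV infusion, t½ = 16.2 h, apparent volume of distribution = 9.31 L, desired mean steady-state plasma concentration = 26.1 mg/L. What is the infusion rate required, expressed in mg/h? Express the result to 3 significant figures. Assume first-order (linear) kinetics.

10.4 mg/h

k = ln2 / t½ = 0.693147 / 16.2 = 0.04279 h⁻¹
CL = k × Vd = 0.04279 × 9.31 = 0.3984 L/h
At steady state, infusion rate R₀ = Css × CL = 26.1 × 0.3984 = 10.40 mg/h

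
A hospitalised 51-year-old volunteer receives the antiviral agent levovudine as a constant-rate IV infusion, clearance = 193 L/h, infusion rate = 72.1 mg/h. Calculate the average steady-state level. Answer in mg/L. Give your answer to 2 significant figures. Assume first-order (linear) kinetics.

0.37 mg/L

At steady state Css = R₀ / CL = 72.1 / 193.0 = 0.3736 mg/L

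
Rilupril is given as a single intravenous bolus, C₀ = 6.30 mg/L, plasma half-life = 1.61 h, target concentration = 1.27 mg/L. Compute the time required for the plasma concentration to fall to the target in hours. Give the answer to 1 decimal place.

3.7 h

k = ln2 / t½ = 0.693147 / 1.61 = 0.4305 h⁻¹
t = ln(C₀ / C) / k = ln(6.300 / 1.27) / 0.4305
  = ln(4.961) / 0.4305 = 1.602 / 0.4305 = 3.721 h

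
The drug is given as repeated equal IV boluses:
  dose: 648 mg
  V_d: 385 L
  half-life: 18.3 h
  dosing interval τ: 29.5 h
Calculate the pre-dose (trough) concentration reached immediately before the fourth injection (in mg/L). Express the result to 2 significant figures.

C₀ per dose = Dose / Vd = 648 / 385 = 1.683 mg/L
k = ln2 / t½ = 0.693147 / 18.3 = 0.03788 h⁻¹
Fraction remaining after one interval: r = e^(−kτ) = e^(−0.03788 × 29.5) = 0.3271
Before dose 4, 3 doses have been given (aged 1τ, 2τ, 3τ).
C_trough = C₀ × (r + r² + … + r^3) = C₀ × r(1−r^3)/(1−r)
        = 1.683 × 0.3271 × (1 − 0.03500) / (1 − 0.3271) = 0.7895 mg/L

0.79 mg/L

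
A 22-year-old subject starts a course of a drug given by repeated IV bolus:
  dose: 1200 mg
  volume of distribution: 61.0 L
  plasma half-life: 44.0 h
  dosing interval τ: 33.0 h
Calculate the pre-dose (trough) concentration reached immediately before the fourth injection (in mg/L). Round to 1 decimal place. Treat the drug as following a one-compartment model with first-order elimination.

C₀ per dose = Dose / Vd = 1200 / 61.0 = 19.67 mg/L
k = ln2 / t½ = 0.693147 / 44.0 = 0.01575 h⁻¹
Fraction remaining after one interval: r = e^(−kτ) = e^(−0.01575 × 33.0) = 0.5947
Before dose 4, 3 doses have been given (aged 1τ, 2τ, 3τ).
C_trough = C₀ × (r + r² + … + r^3) = C₀ × r(1−r^3)/(1−r)
        = 19.67 × 0.5947 × (1 − 0.2103) / (1 − 0.5947) = 22.79 mg/L

22.8 mg/L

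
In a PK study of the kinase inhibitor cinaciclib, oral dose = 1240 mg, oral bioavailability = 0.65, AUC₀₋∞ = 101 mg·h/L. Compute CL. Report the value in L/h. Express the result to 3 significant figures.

7.98 L/h

CL = F·Dose / AUC = 0.65 × 1240 / 101 = 7.980 L/h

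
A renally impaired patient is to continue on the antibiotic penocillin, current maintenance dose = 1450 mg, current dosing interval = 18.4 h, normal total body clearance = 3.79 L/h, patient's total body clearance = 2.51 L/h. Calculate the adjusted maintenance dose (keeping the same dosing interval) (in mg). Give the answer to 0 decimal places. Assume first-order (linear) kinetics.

To keep the same average steady-state level, dosing rate must scale with clearance.
CL ratio = 2.51 / 3.79 = 0.6623
New dose (same interval) = 1450 × 0.6623 = 960.3 mg

960 mg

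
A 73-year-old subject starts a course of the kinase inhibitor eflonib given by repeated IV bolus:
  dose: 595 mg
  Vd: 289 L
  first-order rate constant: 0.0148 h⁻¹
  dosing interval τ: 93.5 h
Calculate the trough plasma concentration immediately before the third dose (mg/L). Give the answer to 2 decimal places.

0.65 mg/L

C₀ per dose = Dose / Vd = 595 / 289 = 2.059 mg/L
Fraction remaining after one interval: r = e^(−kτ) = e^(−0.01480 × 93.5) = 0.2506
Before dose 3, 2 doses have been given (aged 1τ, 2τ).
C_trough = C₀ × (r + r²) = 2.059 × (0.2506 + 0.06280) = 0.6453 mg/L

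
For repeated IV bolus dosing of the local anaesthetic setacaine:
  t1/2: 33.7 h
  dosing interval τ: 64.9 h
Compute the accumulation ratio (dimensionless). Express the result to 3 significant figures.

k = ln2 / t½ = 0.693147 / 33.7 = 0.02057 h⁻¹
e^(−kτ) = e^(−0.02057 × 64.9) = 0.2632
Accumulation ratio R = 1 / (1 − e^(−kτ)) = 1 / (1 − 0.2632) = 1.357

1.36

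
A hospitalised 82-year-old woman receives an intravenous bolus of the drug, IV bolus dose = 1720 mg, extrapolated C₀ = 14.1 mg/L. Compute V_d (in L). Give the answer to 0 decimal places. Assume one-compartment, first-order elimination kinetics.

Vd = Dose / C₀ = 1720 / 14.1 = 122.0 L

122 L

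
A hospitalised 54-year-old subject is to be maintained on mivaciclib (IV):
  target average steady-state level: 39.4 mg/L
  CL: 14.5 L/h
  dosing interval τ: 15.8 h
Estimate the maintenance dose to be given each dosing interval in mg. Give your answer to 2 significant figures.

At steady state, Dose/τ = Css × CL.
Dose = Css × CL × τ = 39.4 × 14.50 × 15.8 = 9027 mg

9000 mg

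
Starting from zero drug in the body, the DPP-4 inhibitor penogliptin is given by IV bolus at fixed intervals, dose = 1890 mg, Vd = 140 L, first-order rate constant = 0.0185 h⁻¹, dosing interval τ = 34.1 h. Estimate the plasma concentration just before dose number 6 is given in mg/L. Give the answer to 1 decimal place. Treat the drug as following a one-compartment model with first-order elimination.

14.7 mg/L

C₀ per dose = Dose / Vd = 1890 / 140 = 13.50 mg/L
Fraction remaining after one interval: r = e^(−kτ) = e^(−0.01850 × 34.1) = 0.5321
Before dose 6, 5 doses have been given (aged 1τ, 2τ, 3τ, 4τ, 5τ).
C_trough = C₀ × (r + r² + … + r^5) = C₀ × r(1−r^5)/(1−r)
        = 13.50 × 0.5321 × (1 − 0.04265) / (1 − 0.5321) = 14.70 mg/L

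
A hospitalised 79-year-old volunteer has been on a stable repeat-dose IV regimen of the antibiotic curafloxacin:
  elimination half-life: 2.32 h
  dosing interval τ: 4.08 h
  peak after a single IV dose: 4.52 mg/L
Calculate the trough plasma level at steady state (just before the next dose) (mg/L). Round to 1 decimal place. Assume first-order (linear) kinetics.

k = ln2 / t½ = 0.693147 / 2.32 = 0.2988 h⁻¹
e^(−kτ) = e^(−0.2988 × 4.08) = 0.2955
Accumulation ratio R = 1 / (1 − e^(−kτ)) = 1 / (1 − 0.2955) = 1.419
Steady-state trough = C₀ × R × e^(−kτ) = 4.52 × 1.419 × 0.2955 = 1.895 mg/L

1.9 mg/L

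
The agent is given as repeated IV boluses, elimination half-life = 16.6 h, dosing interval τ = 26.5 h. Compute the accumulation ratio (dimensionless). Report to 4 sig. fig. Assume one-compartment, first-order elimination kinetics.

1.494

k = ln2 / t½ = 0.693147 / 16.6 = 0.04176 h⁻¹
e^(−kτ) = e^(−0.04176 × 26.5) = 0.3307
Accumulation ratio R = 1 / (1 − e^(−kτ)) = 1 / (1 − 0.3307) = 1.494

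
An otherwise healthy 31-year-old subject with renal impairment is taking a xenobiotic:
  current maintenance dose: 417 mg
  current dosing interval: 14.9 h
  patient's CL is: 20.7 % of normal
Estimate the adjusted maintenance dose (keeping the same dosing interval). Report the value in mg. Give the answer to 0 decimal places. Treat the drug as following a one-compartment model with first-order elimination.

86 mg

To keep the same average steady-state level, dosing rate must scale with clearance.
CL ratio = 20.7 / 100 = 0.2070
New dose (same interval) = 417 × 0.2070 = 86.32 mg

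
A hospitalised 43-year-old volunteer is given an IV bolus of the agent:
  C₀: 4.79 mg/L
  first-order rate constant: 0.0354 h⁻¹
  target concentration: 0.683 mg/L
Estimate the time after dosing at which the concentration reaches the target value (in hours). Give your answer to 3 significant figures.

55.0 h

t = ln(C₀ / C) / k = ln(4.790 / 0.683) / 0.03540
  = ln(7.013) / 0.03540 = 1.948 / 0.03540 = 55.03 h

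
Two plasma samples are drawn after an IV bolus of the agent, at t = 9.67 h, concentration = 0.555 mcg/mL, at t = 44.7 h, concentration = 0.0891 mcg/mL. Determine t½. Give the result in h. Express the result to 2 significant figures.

k = ln(C₁/C₂) / (t₂ − t₁) = ln(0.555/0.0891) / (44.7 − 9.67)
  = 1.829 / 35.03 = 0.05221 h⁻¹
t½ = ln2 / k = 0.693147 / 0.05221 = 13.28 h

13 h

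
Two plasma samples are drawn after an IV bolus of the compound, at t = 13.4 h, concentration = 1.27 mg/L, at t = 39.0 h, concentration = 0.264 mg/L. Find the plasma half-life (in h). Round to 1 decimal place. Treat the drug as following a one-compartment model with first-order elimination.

k = ln(C₁/C₂) / (t₂ − t₁) = ln(1.27/0.264) / (39.0 − 13.4)
  = 1.571 / 25.60 = 0.06137 h⁻¹
t½ = ln2 / k = 0.693147 / 0.06137 = 11.29 h

11.3 h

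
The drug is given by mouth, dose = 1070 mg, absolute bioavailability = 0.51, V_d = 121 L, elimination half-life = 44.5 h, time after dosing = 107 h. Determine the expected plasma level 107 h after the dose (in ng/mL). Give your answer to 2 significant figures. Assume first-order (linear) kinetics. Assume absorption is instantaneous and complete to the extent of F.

850 ng/mL

Amount reaching circulation = F × Dose = 0.51 × 1070 = 545.7 mg
C₀ = F·Dose / Vd = 545.7 / 121 = 4.510 mg/L
k = ln2 / t½ = 0.693147 / 44.5 = 0.01558 h⁻¹
C = C₀ · e^(−k·t) = 4.510 × e^(−0.01558 × 107)
  = 4.510 × 0.1888 = 0.8515 mg/L
Convert: 0.8515 mg/L × 1000 = 851.5 ng/mL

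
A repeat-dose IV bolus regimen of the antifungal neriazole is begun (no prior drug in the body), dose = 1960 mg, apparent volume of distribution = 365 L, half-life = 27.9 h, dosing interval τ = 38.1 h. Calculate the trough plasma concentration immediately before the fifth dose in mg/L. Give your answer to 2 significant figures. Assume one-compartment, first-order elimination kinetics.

C₀ per dose = Dose / Vd = 1960 / 365 = 5.370 mg/L
k = ln2 / t½ = 0.693147 / 27.9 = 0.02484 h⁻¹
Fraction remaining after one interval: r = e^(−kτ) = e^(−0.02484 × 38.1) = 0.3881
Before dose 5, 4 doses have been given (aged 1τ, 2τ, 3τ, 4τ).
C_trough = C₀ × (r + r² + … + r^4) = C₀ × r(1−r^4)/(1−r)
        = 5.370 × 0.3881 × (1 − 0.02269) / (1 − 0.3881) = 3.329 mg/L

3.3 mg/L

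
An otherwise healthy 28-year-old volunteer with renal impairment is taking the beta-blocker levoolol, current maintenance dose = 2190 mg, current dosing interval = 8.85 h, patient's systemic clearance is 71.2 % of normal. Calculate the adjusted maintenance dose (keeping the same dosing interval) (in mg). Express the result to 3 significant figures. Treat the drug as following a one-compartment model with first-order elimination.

1560 mg

To keep the same average steady-state level, dosing rate must scale with clearance.
CL ratio = 71.2 / 100 = 0.7120
New dose (same interval) = 2190 × 0.7120 = 1559 mg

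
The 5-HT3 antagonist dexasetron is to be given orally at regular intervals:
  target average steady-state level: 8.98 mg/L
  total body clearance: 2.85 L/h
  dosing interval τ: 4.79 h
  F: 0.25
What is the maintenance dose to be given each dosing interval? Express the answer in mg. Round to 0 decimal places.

490 mg

At steady state, F × (Dose/τ) = Css × CL.
Dose = Css × CL × τ / F = 8.98 × 2.850 × 4.79 / 0.25 = 490.4 mg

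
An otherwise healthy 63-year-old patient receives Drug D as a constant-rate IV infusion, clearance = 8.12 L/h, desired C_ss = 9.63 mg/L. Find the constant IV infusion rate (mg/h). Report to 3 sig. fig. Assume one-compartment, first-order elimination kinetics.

78.2 mg/h

At steady state, infusion rate R₀ = Css × CL = 9.63 × 8.120 = 78.20 mg/h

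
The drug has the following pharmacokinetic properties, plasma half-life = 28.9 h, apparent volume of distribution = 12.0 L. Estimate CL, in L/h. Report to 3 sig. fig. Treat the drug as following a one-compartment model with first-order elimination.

0.288 L/h

k = ln2 / t½ = 0.693147 / 28.9 = 0.02398 h⁻¹
CL = k × Vd = 0.02398 × 12.0 = 0.2878 L/h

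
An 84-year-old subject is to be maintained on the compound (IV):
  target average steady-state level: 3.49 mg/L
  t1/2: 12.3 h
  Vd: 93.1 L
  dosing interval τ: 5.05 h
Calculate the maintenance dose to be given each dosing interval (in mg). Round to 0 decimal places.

92 mg

k = ln2 / t½ = 0.693147 / 12.3 = 0.05635 h⁻¹
CL = k × Vd = 0.05635 × 93.1 = 5.246 L/h
At steady state, Dose/τ = Css × CL.
Dose = Css × CL × τ = 3.49 × 5.246 × 5.05 = 92.46 mg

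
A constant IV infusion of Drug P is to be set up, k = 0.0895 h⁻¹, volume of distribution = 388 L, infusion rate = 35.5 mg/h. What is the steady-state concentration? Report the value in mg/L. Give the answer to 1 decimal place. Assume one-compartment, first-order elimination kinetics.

CL = k × Vd = 0.08950 × 388 = 34.73 L/h
At steady state Css = R₀ / CL = 35.5 / 34.73 = 1.022 mg/L

1.0 mg/L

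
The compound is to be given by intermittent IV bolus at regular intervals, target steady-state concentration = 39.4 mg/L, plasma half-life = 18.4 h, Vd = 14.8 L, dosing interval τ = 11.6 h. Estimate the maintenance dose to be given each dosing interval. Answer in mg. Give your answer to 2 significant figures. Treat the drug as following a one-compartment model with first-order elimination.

250 mg

k = ln2 / t½ = 0.693147 / 18.4 = 0.03767 h⁻¹
CL = k × Vd = 0.03767 × 14.8 = 0.5575 L/h
At steady state, Dose/τ = Css × CL.
Dose = Css × CL × τ = 39.4 × 0.5575 × 11.6 = 254.8 mg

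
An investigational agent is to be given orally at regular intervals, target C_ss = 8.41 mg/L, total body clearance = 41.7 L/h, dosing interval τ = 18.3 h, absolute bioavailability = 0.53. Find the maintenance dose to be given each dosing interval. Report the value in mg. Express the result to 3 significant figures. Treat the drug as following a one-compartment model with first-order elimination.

At steady state, F × (Dose/τ) = Css × CL.
Dose = Css × CL × τ / F = 8.41 × 41.70 × 18.3 / 0.53 = 12110 mg

12100 mg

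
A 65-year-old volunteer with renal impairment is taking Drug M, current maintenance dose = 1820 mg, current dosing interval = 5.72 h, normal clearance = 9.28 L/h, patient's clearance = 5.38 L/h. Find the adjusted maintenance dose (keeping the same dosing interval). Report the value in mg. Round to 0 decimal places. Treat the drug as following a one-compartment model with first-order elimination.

To keep the same average steady-state level, dosing rate must scale with clearance.
CL ratio = 5.38 / 9.28 = 0.5797
New dose (same interval) = 1820 × 0.5797 = 1055 mg

1055 mg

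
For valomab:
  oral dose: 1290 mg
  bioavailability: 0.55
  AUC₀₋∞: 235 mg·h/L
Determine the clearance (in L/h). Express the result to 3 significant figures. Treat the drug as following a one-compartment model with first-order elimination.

CL = F·Dose / AUC = 0.55 × 1290 / 235 = 3.019 L/h

3.02 L/h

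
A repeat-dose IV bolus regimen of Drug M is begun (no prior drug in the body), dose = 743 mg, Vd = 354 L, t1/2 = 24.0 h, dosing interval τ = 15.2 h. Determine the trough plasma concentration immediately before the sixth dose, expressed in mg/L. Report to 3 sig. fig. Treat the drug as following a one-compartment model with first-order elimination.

C₀ per dose = Dose / Vd = 743 / 354 = 2.099 mg/L
k = ln2 / t½ = 0.693147 / 24.0 = 0.02888 h⁻¹
Fraction remaining after one interval: r = e^(−kτ) = e^(−0.02888 × 15.2) = 0.6447
Before dose 6, 5 doses have been given (aged 1τ, 2τ, 3τ, 4τ, 5τ).
C_trough = C₀ × (r + r² + … + r^5) = C₀ × r(1−r^5)/(1−r)
        = 2.099 × 0.6447 × (1 − 0.1114) / (1 − 0.6447) = 3.384 mg/L

3.38 mg/L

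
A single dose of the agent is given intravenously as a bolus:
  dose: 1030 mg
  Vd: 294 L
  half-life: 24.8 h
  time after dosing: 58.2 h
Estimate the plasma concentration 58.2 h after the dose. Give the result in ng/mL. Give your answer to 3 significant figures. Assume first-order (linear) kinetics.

C₀ = Dose / Vd = 1030 / 294 = 3.503 mg/L
k = ln2 / t½ = 0.693147 / 24.8 = 0.02795 h⁻¹
C = C₀ · e^(−k·t) = 3.503 × e^(−0.02795 × 58.2)
  = 3.503 × 0.1966 = 0.6887 mg/L
Convert: 0.6887 mg/L × 1000 = 688.7 ng/mL

689 ng/mL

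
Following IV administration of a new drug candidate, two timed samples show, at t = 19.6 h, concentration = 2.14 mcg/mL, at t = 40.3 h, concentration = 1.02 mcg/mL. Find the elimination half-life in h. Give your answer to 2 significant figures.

19 h

k = ln(C₁/C₂) / (t₂ − t₁) = ln(2.14/1.02) / (40.3 − 19.6)
  = 0.7410 / 20.70 = 0.03580 h⁻¹
t½ = ln2 / k = 0.693147 / 0.03580 = 19.36 h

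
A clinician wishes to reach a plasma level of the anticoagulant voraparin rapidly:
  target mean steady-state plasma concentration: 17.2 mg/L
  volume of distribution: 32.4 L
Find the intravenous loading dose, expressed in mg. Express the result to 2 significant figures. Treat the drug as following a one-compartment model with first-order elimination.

560 mg

LD = Css × Vd = 17.2 × 32.4 = 557.3 mg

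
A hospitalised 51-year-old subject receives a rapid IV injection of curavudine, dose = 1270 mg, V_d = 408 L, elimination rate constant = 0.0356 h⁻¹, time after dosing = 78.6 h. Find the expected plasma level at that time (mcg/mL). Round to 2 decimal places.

C₀ = Dose / Vd = 1270 / 408 = 3.113 mg/L
C = C₀ · e^(−k·t) = 3.113 × e^(−0.03560 × 78.6)
  = 3.113 × 0.06092 = 0.1896 mg/L
(0.1896 mg/L = 0.1896 mcg/mL)

0.19 mcg/mL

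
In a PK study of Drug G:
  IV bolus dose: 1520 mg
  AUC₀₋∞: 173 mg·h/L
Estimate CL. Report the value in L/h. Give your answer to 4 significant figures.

8.786 L/h

CL = Dose / AUC = 1520 / 173 = 8.786 L/h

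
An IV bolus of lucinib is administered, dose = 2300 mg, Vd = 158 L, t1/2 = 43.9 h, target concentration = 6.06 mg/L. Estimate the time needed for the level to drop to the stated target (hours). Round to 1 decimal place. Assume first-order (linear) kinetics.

55.5 h

C₀ = Dose / Vd = 2300 / 158 = 14.56 mg/L
k = ln2 / t½ = 0.693147 / 43.9 = 0.01579 h⁻¹
t = ln(C₀ / C) / k = ln(14.56 / 6.06) / 0.01579
  = ln(2.403) / 0.01579 = 0.8767 / 0.01579 = 55.52 h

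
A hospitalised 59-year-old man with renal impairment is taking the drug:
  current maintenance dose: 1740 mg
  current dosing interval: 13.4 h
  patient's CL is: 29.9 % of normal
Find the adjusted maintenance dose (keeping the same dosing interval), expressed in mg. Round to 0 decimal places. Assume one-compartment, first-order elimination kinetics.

520 mg

To keep the same average steady-state level, dosing rate must scale with clearance.
CL ratio = 29.9 / 100 = 0.2990
New dose (same interval) = 1740 × 0.2990 = 520.3 mg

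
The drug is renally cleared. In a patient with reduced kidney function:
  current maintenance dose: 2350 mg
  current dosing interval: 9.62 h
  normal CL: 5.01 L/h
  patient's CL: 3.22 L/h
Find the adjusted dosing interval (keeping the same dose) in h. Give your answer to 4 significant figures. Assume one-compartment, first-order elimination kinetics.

14.97 h

To keep the same average steady-state level, dosing rate must scale with clearance.
CL ratio = 3.22 / 5.01 = 0.6427
New interval (same dose) = 9.62 / 0.6427 = 14.97 h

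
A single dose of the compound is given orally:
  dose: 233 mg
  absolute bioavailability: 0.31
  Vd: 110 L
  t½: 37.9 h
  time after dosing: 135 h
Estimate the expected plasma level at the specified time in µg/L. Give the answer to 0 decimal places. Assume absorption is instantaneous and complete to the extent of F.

56 µg/L

Amount reaching circulation = F × Dose = 0.31 × 233.0 = 72.23 mg
C₀ = F·Dose / Vd = 72.23 / 110 = 0.6566 mg/L
k = ln2 / t½ = 0.693147 / 37.9 = 0.01829 h⁻¹
C = C₀ · e^(−k·t) = 0.6566 × e^(−0.01829 × 135)
  = 0.6566 × 0.08466 = 0.05559 mg/L
Convert: 0.05559 mg/L × 1000 = 55.59 µg/L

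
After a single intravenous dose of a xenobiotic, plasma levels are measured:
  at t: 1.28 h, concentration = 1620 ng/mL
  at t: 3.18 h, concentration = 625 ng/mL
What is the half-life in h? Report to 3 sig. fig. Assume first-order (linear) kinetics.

1.38 h

k = ln(C₁/C₂) / (t₂ − t₁) = ln(1620/625) / (3.18 − 1.28)
  = 0.9524 / 1.900 = 0.5013 h⁻¹
t½ = ln2 / k = 0.693147 / 0.5013 = 1.383 h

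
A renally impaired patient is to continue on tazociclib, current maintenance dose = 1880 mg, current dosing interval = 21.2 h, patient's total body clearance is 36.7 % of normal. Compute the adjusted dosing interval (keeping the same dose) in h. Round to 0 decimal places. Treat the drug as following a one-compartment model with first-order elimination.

58 h

To keep the same average steady-state level, dosing rate must scale with clearance.
CL ratio = 36.7 / 100 = 0.3670
New interval (same dose) = 21.2 / 0.3670 = 57.77 h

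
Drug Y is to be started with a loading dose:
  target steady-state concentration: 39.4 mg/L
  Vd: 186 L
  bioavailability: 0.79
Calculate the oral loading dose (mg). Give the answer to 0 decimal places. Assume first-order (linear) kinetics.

9276 mg

LD = Css × Vd / F = 39.4 × 186 / 0.79 = 9276 mg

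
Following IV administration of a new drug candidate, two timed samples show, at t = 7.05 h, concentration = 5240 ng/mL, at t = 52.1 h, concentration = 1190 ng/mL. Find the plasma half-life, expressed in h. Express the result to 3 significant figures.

k = ln(C₁/C₂) / (t₂ − t₁) = ln(5240/1190) / (52.1 − 7.05)
  = 1.482 / 45.05 = 0.03290 h⁻¹
t½ = ln2 / k = 0.693147 / 0.03290 = 21.07 h

21.1 h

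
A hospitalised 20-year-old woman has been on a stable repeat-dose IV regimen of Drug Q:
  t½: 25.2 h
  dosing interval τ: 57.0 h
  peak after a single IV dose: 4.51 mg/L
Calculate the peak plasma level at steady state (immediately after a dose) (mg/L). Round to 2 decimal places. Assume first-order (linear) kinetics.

5.70 mg/L

k = ln2 / t½ = 0.693147 / 25.2 = 0.02751 h⁻¹
e^(−kτ) = e^(−0.02751 × 57.0) = 0.2084
Accumulation ratio R = 1 / (1 − e^(−kτ)) = 1 / (1 − 0.2084) = 1.263
Steady-state peak = C₀ × R = 4.51 × 1.263 = 5.696 mg/L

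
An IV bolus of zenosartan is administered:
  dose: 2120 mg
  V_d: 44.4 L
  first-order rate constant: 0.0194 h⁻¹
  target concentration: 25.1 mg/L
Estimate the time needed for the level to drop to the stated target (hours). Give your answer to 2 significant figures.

33 h

C₀ = Dose / Vd = 2120 / 44.4 = 47.75 mg/L
t = ln(C₀ / C) / k = ln(47.75 / 25.1) / 0.01940
  = ln(1.902) / 0.01940 = 0.6429 / 0.01940 = 33.14 h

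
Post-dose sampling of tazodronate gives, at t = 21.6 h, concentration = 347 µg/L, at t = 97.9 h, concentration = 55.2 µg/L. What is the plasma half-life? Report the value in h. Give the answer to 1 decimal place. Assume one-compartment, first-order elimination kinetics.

28.8 h

k = ln(C₁/C₂) / (t₂ − t₁) = ln(347/55.2) / (97.9 − 21.6)
  = 1.838 / 76.30 = 0.02409 h⁻¹
t½ = ln2 / k = 0.693147 / 0.02409 = 28.77 h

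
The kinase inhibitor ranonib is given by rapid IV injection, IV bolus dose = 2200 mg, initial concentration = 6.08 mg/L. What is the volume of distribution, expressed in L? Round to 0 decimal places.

Vd = Dose / C₀ = 2200 / 6.08 = 361.8 L

362 L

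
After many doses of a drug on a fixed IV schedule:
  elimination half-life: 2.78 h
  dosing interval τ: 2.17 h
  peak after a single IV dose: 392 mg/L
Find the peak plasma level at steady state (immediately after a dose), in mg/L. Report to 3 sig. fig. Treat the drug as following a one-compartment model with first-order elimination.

938 mg/L

k = ln2 / t½ = 0.693147 / 2.78 = 0.2493 h⁻¹
e^(−kτ) = e^(−0.2493 × 2.17) = 0.5822
Accumulation ratio R = 1 / (1 − e^(−kτ)) = 1 / (1 − 0.5822) = 2.393
Steady-state peak = C₀ × R = 392 × 2.393 = 938.1 mg/L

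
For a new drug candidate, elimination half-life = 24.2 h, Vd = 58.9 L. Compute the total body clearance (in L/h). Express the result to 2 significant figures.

k = ln2 / t½ = 0.693147 / 24.2 = 0.02864 h⁻¹
CL = k × Vd = 0.02864 × 58.9 = 1.687 L/h

1.7 L/h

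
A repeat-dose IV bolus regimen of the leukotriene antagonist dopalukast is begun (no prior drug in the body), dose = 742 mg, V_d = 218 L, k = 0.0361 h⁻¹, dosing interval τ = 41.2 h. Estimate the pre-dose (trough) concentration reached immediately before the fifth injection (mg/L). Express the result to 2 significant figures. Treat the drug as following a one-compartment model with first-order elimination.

C₀ per dose = Dose / Vd = 742 / 218 = 3.404 mg/L
Fraction remaining after one interval: r = e^(−kτ) = e^(−0.03610 × 41.2) = 0.2260
Before dose 5, 4 doses have been given (aged 1τ, 2τ, 3τ, 4τ).
C_trough = C₀ × (r + r² + … + r^4) = C₀ × r(1−r^4)/(1−r)
        = 3.404 × 0.2260 × (1 − 0.002609) / (1 − 0.2260) = 0.9913 mg/L

0.99 mg/L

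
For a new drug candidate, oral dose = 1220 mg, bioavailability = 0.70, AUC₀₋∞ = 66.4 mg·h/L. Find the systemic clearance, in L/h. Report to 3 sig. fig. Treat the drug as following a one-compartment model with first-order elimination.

CL = F·Dose / AUC = 0.70 × 1220 / 66.4 = 12.86 L/h

12.9 L/h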